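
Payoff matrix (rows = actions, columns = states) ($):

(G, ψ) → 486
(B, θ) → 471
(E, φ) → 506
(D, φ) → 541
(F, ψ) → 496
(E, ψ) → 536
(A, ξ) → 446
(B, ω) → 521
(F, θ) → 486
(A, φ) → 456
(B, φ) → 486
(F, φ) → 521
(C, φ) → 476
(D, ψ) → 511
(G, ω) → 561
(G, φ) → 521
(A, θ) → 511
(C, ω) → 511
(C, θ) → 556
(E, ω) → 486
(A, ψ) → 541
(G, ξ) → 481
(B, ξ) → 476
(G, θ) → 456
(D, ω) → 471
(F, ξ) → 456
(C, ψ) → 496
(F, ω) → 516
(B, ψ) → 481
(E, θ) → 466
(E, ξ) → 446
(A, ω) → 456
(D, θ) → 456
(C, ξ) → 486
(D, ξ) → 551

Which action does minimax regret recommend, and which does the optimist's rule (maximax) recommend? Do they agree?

Column bests: θ=556, φ=541, ψ=541, ω=561, ξ=551.
A regrets: 45, 85, 0, 105, 105 → max 105
B regrets: 85, 55, 60, 40, 75 → max 85
C regrets: 0, 65, 45, 50, 65 → max 65
D regrets: 100, 0, 30, 90, 0 → max 100
E regrets: 90, 35, 5, 75, 105 → max 105
F regrets: 70, 20, 45, 45, 95 → max 95
G regrets: 100, 20, 55, 0, 70 → max 100
Smallest max regret = 65 → C.
Row maxima: A=541, B=521, C=556, D=551, E=536, F=521, G=561
Best best-case = 561 → G.

minimax regret → C; maximax → G (disagree)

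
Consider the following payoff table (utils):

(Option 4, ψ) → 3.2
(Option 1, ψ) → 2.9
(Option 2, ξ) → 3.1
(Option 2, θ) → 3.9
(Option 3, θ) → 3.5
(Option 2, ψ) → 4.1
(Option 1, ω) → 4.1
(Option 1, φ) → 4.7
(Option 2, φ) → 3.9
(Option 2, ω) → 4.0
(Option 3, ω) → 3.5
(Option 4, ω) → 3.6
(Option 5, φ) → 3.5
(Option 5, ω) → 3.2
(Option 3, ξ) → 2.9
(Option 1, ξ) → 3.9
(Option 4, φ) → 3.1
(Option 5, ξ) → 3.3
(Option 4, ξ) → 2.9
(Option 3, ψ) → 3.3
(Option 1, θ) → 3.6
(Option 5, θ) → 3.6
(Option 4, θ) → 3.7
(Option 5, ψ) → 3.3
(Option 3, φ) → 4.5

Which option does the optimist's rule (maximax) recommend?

Row maxima: Option 1=4.7, Option 2=4.1, Option 3=4.5, Option 4=3.7, Option 5=3.6
Best best-case = 4.7 → Option 1.

Option 1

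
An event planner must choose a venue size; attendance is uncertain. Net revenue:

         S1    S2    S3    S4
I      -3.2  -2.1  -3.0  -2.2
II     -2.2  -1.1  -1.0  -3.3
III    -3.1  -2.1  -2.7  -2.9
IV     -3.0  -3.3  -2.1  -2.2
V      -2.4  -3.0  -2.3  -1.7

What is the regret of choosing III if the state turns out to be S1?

0.9

Best payoff under S1 is -2.2.
Regret = -2.2 − (-3.1) = 0.9.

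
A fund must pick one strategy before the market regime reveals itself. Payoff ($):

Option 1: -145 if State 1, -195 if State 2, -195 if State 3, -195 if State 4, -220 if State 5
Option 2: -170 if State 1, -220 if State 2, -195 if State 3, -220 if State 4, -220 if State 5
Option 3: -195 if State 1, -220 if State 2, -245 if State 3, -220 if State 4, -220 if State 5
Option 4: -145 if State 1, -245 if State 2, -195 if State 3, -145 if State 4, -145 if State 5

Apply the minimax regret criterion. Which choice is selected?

Column bests: State 1=-145, State 2=-195, State 3=-195, State 4=-145, State 5=-145.
Option 1 regrets: 0, 0, 0, 50, 75 → max 75
Option 2 regrets: 25, 25, 0, 75, 75 → max 75
Option 3 regrets: 50, 25, 50, 75, 75 → max 75
Option 4 regrets: 0, 50, 0, 0, 0 → max 50
Smallest max regret = 50 → Option 4.

Option 4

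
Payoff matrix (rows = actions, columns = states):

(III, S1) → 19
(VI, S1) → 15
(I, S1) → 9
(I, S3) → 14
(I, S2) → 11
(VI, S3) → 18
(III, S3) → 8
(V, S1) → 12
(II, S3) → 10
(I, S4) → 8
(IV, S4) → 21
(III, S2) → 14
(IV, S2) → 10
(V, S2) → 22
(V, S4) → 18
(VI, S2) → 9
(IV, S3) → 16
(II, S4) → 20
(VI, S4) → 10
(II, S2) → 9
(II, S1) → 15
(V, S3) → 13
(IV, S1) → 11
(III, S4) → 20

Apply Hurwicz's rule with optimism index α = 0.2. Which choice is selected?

I: 0.2·14 + 0.8·8 = 9.2
II: 0.2·20 + 0.8·9 = 11.2
III: 0.2·20 + 0.8·8 = 10.4
IV: 0.2·21 + 0.8·10 = 12.2
V: 0.2·22 + 0.8·12 = 14
VI: 0.2·18 + 0.8·9 = 10.8
Highest Hurwicz score = 14 → V.

V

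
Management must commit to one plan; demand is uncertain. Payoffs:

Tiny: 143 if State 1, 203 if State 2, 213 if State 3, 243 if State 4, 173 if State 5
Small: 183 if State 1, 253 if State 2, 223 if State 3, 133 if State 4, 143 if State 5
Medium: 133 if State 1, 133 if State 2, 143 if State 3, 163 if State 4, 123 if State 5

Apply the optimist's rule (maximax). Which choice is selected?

Small

Row maxima: Tiny=243, Small=253, Medium=163
Best best-case = 253 → Small.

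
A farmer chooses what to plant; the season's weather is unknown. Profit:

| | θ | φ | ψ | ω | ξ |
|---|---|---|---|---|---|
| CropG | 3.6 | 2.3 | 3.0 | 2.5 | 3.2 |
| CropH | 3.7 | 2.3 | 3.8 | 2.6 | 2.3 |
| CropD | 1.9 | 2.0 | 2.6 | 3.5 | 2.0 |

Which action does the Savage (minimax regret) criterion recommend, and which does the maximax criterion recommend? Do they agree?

Column bests: θ=3.7, φ=2.3, ψ=3.8, ω=3.5, ξ=3.2.
CropG regrets: 0.1, 0.0, 0.8, 1.0, 0.0 → max 1.0
CropH regrets: 0.0, 0.0, 0.0, 0.9, 0.9 → max 0.9
CropD regrets: 1.8, 0.3, 1.2, 0.0, 1.2 → max 1.8
Smallest max regret = 0.9 → CropH.
Row maxima: CropG=3.6, CropH=3.8, CropD=3.5
Best best-case = 3.8 → CropH.

minimax regret → CropH; maximax → CropH (agree)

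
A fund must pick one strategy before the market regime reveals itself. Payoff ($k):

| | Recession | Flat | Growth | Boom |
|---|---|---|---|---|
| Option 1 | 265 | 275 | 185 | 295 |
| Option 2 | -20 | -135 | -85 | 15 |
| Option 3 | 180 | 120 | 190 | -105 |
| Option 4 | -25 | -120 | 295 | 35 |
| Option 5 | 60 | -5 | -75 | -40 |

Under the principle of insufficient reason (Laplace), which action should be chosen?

Row averages: Option 1=255, Option 2=-56.25, Option 3=96.25, Option 4=46.25, Option 5=-15
Highest average = 255 → Option 1.

Option 1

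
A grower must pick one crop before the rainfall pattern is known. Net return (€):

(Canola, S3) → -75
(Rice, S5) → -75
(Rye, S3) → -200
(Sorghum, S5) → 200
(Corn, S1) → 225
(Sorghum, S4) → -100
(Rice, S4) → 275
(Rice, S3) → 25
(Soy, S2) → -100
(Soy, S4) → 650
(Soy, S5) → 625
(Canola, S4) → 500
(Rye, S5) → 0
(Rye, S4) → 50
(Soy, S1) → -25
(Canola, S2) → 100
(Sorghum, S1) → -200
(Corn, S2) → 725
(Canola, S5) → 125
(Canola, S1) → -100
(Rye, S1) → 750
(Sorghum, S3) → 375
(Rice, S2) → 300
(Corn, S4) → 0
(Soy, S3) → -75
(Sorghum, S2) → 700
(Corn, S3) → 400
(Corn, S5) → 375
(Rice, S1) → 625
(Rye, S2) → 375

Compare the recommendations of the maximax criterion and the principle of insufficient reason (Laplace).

maximax → Rye; laplace → Corn (disagree)

Row maxima: Sorghum=700, Rye=750, Canola=500, Rice=625, Corn=725, Soy=650
Best best-case = 750 → Rye.
Row averages: Sorghum=195, Rye=195, Canola=110, Rice=230, Corn=345, Soy=215
Highest average = 345 → Corn.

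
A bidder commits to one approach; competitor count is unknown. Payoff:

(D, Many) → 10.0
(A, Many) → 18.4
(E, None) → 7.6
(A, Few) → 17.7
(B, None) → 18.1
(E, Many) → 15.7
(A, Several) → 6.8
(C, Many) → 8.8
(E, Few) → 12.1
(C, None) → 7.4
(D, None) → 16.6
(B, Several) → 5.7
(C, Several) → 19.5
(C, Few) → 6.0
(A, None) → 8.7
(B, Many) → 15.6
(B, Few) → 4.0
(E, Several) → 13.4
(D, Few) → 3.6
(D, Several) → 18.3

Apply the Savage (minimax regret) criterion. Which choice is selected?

Column bests: None=18.1, Few=17.7, Several=19.5, Many=18.4.
A regrets: 9.4, 0.0, 12.7, 0.0 → max 12.7
B regrets: 0.0, 13.7, 13.8, 2.8 → max 13.8
C regrets: 10.7, 11.7, 0.0, 9.6 → max 11.7
D regrets: 1.5, 14.1, 1.2, 8.4 → max 14.1
E regrets: 10.5, 5.6, 6.1, 2.7 → max 10.5
Smallest max regret = 10.5 → E.

E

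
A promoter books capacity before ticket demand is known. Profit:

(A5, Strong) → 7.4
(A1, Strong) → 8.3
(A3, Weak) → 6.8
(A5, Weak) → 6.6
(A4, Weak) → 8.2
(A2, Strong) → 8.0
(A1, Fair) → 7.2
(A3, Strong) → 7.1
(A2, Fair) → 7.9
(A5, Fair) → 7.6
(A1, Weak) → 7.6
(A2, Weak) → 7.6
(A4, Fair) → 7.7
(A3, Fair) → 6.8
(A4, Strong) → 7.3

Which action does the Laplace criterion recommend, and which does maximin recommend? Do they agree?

Row averages: A1=7.7, A2=47/6, A3=6.9, A4=116/15, A5=7.2
Highest average = 47/6 → A2.
Row minima: A1=7.2, A2=7.6, A3=6.8, A4=7.3, A5=6.6
Best worst-case = 7.6 → A2.

laplace → A2; maximin → A2 (agree)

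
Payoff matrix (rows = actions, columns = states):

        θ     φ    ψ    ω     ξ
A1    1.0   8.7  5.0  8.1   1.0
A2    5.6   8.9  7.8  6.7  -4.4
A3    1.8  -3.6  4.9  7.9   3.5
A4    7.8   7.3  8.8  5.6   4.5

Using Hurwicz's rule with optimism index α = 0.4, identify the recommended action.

A4

A1: 0.4·8.7 + 0.6·1.0 = 4.08
A2: 0.4·8.9 + 0.6·(-4.4) = 0.92
A3: 0.4·7.9 + 0.6·(-3.6) = 1
A4: 0.4·8.8 + 0.6·4.5 = 6.22
Highest Hurwicz score = 6.22 → A4.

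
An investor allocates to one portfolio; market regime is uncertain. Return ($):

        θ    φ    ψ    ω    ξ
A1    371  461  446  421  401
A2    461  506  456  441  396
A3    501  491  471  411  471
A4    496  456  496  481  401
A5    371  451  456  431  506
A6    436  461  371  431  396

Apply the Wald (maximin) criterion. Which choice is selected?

Row minima: A1=371, A2=396, A3=411, A4=401, A5=371, A6=371
Best worst-case = 411 → A3.

A3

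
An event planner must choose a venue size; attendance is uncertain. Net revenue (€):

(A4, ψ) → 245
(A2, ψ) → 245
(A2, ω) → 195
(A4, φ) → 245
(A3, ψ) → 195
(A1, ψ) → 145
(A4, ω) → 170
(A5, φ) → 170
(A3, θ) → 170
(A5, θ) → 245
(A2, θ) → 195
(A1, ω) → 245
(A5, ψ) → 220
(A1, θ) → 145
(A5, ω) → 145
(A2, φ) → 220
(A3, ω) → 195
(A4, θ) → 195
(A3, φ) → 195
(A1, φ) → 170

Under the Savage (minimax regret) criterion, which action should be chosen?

Column bests: θ=245, φ=245, ψ=245, ω=245.
A1 regrets: 100, 75, 100, 0 → max 100
A2 regrets: 50, 25, 0, 50 → max 50
A3 regrets: 75, 50, 50, 50 → max 75
A4 regrets: 50, 0, 0, 75 → max 75
A5 regrets: 0, 75, 25, 100 → max 100
Smallest max regret = 50 → A2.

A2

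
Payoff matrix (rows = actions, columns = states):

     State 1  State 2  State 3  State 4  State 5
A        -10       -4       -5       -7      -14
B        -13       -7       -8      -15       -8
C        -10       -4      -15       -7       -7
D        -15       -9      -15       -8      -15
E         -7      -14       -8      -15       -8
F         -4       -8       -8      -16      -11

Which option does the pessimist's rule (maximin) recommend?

Row minima: A=-14, B=-15, C=-15, D=-15, E=-15, F=-16
Best worst-case = -14 → A.

A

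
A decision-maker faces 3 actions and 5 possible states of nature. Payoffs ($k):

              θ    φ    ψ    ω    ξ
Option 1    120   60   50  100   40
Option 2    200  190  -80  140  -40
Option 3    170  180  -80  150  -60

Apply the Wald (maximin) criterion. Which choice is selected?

Option 1

Row minima: Option 1=40, Option 2=-80, Option 3=-80
Best worst-case = 40 → Option 1.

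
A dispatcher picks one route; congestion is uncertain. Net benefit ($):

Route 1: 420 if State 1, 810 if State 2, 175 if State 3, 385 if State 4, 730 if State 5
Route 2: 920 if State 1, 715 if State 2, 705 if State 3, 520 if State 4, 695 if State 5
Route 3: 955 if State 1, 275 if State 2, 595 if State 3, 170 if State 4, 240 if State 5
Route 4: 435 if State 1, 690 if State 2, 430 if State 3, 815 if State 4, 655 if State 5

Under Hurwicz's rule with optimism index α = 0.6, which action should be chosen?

Route 1: 0.6·810 + 0.4·175 = 556
Route 2: 0.6·920 + 0.4·520 = 760
Route 3: 0.6·955 + 0.4·170 = 641
Route 4: 0.6·815 + 0.4·430 = 661
Highest Hurwicz score = 760 → Route 2.

Route 2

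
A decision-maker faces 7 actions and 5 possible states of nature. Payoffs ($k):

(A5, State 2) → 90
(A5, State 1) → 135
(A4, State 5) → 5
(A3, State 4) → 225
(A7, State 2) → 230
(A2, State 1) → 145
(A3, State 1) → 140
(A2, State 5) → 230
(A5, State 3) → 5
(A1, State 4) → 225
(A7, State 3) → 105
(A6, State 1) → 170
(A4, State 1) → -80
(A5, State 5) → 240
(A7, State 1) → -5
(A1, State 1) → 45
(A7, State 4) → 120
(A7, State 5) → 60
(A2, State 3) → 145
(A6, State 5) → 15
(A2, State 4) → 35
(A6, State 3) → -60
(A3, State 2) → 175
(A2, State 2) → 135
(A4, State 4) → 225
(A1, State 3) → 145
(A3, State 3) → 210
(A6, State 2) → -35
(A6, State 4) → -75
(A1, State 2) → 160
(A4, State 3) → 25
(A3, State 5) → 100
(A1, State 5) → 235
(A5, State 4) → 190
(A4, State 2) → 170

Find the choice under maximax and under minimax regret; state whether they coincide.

maximax → A5; minimax regret → A1 (disagree)

Row maxima: A1=235, A2=230, A3=225, A4=225, A5=240, A6=170, A7=230
Best best-case = 240 → A5.
Column bests: State 1=170, State 2=230, State 3=210, State 4=225, State 5=240.
A1 regrets: 125, 70, 65, 0, 5 → max 125
A2 regrets: 25, 95, 65, 190, 10 → max 190
A3 regrets: 30, 55, 0, 0, 140 → max 140
A4 regrets: 250, 60, 185, 0, 235 → max 250
A5 regrets: 35, 140, 205, 35, 0 → max 205
A6 regrets: 0, 265, 270, 300, 225 → max 300
A7 regrets: 175, 0, 105, 105, 180 → max 180
Smallest max regret = 125 → A1.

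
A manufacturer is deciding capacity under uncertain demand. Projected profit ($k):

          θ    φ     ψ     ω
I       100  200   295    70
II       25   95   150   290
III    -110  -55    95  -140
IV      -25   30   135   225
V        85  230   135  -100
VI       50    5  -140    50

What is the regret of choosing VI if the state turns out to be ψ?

Best payoff under ψ is 295.
Regret = 295 − (-140) = 435.

435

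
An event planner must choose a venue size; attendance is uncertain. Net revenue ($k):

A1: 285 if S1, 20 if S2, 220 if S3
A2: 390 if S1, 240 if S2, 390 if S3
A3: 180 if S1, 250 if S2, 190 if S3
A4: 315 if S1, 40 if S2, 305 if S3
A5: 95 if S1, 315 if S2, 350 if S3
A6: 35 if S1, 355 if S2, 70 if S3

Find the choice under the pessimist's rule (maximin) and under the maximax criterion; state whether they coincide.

maximin → A2; maximax → A2 (agree)

Row minima: A1=20, A2=240, A3=180, A4=40, A5=95, A6=35
Best worst-case = 240 → A2.
Row maxima: A1=285, A2=390, A3=250, A4=315, A5=350, A6=355
Best best-case = 390 → A2.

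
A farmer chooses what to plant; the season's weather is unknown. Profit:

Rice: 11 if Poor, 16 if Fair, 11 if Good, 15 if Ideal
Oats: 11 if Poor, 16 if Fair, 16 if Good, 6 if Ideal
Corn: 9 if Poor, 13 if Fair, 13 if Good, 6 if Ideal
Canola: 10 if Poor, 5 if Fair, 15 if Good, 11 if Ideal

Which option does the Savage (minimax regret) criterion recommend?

Rice

Column bests: Poor=11, Fair=16, Good=16, Ideal=15.
Rice regrets: 0, 0, 5, 0 → max 5
Oats regrets: 0, 0, 0, 9 → max 9
Corn regrets: 2, 3, 3, 9 → max 9
Canola regrets: 1, 11, 1, 4 → max 11
Smallest max regret = 5 → Rice.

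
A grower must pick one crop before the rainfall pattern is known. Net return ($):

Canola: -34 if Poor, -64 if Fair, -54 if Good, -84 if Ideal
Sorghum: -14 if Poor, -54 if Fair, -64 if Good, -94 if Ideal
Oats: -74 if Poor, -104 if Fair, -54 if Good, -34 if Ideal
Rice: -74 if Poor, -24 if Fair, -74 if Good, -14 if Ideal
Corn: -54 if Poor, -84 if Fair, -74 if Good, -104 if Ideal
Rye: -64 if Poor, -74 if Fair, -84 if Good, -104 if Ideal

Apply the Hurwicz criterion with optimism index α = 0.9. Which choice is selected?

Canola: 0.9·(-34) + 0.1·(-84) = -39
Sorghum: 0.9·(-14) + 0.1·(-94) = -22
Oats: 0.9·(-34) + 0.1·(-104) = -41
Rice: 0.9·(-14) + 0.1·(-74) = -20
Corn: 0.9·(-54) + 0.1·(-104) = -59
Rye: 0.9·(-64) + 0.1·(-104) = -68
Highest Hurwicz score = -20 → Rice.

Rice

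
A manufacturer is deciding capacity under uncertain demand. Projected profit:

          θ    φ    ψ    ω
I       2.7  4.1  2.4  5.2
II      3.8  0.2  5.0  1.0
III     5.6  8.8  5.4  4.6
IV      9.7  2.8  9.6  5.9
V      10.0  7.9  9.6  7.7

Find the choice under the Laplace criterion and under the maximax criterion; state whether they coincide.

laplace → V; maximax → V (agree)

Row averages: I=3.6, II=2.5, III=6.1, IV=7, V=8.8
Highest average = 8.8 → V.
Row maxima: I=5.2, II=5.0, III=8.8, IV=9.7, V=10.0
Best best-case = 10.0 → V.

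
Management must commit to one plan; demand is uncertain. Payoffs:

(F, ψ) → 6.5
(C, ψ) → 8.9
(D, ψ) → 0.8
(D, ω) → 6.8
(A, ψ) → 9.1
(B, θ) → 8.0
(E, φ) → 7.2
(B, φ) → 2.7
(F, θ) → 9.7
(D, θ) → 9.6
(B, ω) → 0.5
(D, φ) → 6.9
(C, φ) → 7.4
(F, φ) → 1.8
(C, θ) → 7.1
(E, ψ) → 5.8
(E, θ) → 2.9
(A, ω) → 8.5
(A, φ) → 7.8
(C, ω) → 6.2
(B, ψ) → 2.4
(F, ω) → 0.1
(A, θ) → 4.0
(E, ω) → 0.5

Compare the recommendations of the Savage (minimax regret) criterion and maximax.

minimax regret → C; maximax → F (disagree)

Column bests: θ=9.7, φ=7.8, ψ=9.1, ω=8.5.
A regrets: 5.7, 0.0, 0.0, 0.0 → max 5.7
B regrets: 1.7, 5.1, 6.7, 8.0 → max 8.0
C regrets: 2.6, 0.4, 0.2, 2.3 → max 2.6
D regrets: 0.1, 0.9, 8.3, 1.7 → max 8.3
E regrets: 6.8, 0.6, 3.3, 8.0 → max 8.0
F regrets: 0.0, 6.0, 2.6, 8.4 → max 8.4
Smallest max regret = 2.6 → C.
Row maxima: A=9.1, B=8.0, C=8.9, D=9.6, E=7.2, F=9.7
Best best-case = 9.7 → F.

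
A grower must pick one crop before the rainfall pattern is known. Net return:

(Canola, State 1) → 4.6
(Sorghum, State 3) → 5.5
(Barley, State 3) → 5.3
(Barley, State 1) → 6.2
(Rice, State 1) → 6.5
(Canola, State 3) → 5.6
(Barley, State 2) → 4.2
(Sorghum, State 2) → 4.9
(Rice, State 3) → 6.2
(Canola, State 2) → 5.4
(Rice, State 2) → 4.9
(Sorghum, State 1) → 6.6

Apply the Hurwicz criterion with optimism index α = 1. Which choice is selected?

Sorghum

Barley: 1·6.2 + 0·4.2 = 6.2
Canola: 1·5.6 + 0·4.6 = 5.6
Rice: 1·6.5 + 0·4.9 = 6.5
Sorghum: 1·6.6 + 0·4.9 = 6.6
Highest Hurwicz score = 6.6 → Sorghum.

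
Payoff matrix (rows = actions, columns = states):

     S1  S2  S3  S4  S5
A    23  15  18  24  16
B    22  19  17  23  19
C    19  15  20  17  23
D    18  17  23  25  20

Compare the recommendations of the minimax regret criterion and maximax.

Column bests: S1=23, S2=19, S3=23, S4=25, S5=23.
A regrets: 0, 4, 5, 1, 7 → max 7
B regrets: 1, 0, 6, 2, 4 → max 6
C regrets: 4, 4, 3, 8, 0 → max 8
D regrets: 5, 2, 0, 0, 3 → max 5
Smallest max regret = 5 → D.
Row maxima: A=24, B=23, C=23, D=25
Best best-case = 25 → D.

minimax regret → D; maximax → D (agree)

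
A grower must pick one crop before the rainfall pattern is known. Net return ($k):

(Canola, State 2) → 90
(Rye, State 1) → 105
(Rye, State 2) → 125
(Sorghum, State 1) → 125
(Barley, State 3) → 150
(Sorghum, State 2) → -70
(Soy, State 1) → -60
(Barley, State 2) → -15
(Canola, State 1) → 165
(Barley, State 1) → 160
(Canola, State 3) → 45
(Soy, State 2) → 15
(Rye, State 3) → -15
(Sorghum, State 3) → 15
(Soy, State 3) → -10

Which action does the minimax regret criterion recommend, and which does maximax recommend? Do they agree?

minimax regret → Canola; maximax → Canola (agree)

Column bests: State 1=165, State 2=125, State 3=150.
Barley regrets: 5, 140, 0 → max 140
Soy regrets: 225, 110, 160 → max 225
Rye regrets: 60, 0, 165 → max 165
Canola regrets: 0, 35, 105 → max 105
Sorghum regrets: 40, 195, 135 → max 195
Smallest max regret = 105 → Canola.
Row maxima: Barley=160, Soy=15, Rye=125, Canola=165, Sorghum=125
Best best-case = 165 → Canola.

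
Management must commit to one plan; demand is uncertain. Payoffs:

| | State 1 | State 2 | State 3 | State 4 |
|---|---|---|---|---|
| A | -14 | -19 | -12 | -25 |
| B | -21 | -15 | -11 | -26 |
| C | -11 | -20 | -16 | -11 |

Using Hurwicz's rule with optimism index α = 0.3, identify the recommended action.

C

A: 0.3·(-12) + 0.7·(-25) = -21.1
B: 0.3·(-11) + 0.7·(-26) = -21.5
C: 0.3·(-11) + 0.7·(-20) = -17.3
Highest Hurwicz score = -17.3 → C.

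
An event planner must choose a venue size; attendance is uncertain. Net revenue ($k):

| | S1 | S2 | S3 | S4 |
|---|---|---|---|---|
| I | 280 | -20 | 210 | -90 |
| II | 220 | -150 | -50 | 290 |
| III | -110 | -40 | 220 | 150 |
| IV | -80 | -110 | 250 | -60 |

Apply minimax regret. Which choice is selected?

II

Column bests: S1=280, S2=-20, S3=250, S4=290.
I regrets: 0, 0, 40, 380 → max 380
II regrets: 60, 130, 300, 0 → max 300
III regrets: 390, 20, 30, 140 → max 390
IV regrets: 360, 90, 0, 350 → max 360
Smallest max regret = 300 → II.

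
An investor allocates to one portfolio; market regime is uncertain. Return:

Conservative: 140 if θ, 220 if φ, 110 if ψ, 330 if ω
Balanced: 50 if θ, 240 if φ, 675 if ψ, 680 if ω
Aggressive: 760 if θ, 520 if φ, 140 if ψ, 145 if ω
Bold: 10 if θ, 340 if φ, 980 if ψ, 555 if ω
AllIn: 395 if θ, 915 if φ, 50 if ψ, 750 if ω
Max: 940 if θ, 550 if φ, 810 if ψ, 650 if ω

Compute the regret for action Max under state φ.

Best payoff under φ is 915.
Regret = 915 − 550 = 365.

365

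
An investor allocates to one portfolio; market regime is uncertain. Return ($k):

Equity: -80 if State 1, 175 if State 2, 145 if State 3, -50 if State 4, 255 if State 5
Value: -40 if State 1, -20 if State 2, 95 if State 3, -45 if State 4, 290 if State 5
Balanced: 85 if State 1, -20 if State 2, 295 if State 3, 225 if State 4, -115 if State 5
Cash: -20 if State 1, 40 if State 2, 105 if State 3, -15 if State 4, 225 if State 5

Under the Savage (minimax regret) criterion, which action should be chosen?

Column bests: State 1=85, State 2=175, State 3=295, State 4=225, State 5=290.
Equity regrets: 165, 0, 150, 275, 35 → max 275
Value regrets: 125, 195, 200, 270, 0 → max 270
Balanced regrets: 0, 195, 0, 0, 405 → max 405
Cash regrets: 105, 135, 190, 240, 65 → max 240
Smallest max regret = 240 → Cash.

Cash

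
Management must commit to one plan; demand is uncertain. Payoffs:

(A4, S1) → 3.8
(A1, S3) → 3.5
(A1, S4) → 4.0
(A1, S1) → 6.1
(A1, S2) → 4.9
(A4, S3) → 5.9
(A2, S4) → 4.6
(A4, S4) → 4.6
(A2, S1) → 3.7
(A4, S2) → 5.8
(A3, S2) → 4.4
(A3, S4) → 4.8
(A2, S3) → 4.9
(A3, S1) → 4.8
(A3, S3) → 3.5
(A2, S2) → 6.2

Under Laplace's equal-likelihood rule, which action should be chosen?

A4

Row averages: A1=4.625, A2=4.85, A3=4.375, A4=5.025
Highest average = 5.025 → A4.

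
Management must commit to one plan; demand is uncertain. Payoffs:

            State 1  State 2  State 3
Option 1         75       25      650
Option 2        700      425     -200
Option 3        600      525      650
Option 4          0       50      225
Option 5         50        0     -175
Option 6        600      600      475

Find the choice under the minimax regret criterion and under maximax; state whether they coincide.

Column bests: State 1=700, State 2=600, State 3=650.
Option 1 regrets: 625, 575, 0 → max 625
Option 2 regrets: 0, 175, 850 → max 850
Option 3 regrets: 100, 75, 0 → max 100
Option 4 regrets: 700, 550, 425 → max 700
Option 5 regrets: 650, 600, 825 → max 825
Option 6 regrets: 100, 0, 175 → max 175
Smallest max regret = 100 → Option 3.
Row maxima: Option 1=650, Option 2=700, Option 3=650, Option 4=225, Option 5=50, Option 6=600
Best best-case = 700 → Option 2.

minimax regret → Option 3; maximax → Option 2 (disagree)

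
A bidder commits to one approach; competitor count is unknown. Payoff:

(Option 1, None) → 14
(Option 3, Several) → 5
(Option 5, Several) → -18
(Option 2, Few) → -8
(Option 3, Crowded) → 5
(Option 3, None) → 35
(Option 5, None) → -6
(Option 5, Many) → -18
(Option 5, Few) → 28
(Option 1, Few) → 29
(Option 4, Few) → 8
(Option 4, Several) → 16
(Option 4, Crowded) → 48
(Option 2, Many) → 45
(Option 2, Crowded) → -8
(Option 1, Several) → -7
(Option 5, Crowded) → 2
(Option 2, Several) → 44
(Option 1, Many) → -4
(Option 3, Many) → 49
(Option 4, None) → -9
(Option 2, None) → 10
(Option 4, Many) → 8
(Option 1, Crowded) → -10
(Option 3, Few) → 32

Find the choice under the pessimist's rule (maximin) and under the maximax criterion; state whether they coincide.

Row minima: Option 1=-10, Option 2=-8, Option 3=5, Option 4=-9, Option 5=-18
Best worst-case = 5 → Option 3.
Row maxima: Option 1=29, Option 2=45, Option 3=49, Option 4=48, Option 5=28
Best best-case = 49 → Option 3.

maximin → Option 3; maximax → Option 3 (agree)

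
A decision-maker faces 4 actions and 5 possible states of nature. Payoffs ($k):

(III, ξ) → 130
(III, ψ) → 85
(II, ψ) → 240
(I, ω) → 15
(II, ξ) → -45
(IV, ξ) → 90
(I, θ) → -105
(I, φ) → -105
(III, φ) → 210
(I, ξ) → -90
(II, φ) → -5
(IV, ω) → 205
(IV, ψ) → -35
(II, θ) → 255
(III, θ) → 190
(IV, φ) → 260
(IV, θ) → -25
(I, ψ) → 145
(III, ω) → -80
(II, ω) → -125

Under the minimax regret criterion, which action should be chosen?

Column bests: θ=255, φ=260, ψ=240, ω=205, ξ=130.
I regrets: 360, 365, 95, 190, 220 → max 365
II regrets: 0, 265, 0, 330, 175 → max 330
III regrets: 65, 50, 155, 285, 0 → max 285
IV regrets: 280, 0, 275, 0, 40 → max 280
Smallest max regret = 280 → IV.

IV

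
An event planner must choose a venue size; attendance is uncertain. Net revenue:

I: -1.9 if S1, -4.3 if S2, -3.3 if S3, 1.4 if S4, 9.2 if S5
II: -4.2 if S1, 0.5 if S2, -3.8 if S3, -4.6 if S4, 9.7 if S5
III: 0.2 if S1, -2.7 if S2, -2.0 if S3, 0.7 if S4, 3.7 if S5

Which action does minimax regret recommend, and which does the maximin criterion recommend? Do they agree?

minimax regret → I; maximin → III (disagree)

Column bests: S1=0.2, S2=0.5, S3=-2.0, S4=1.4, S5=9.7.
I regrets: 2.1, 4.8, 1.3, 0.0, 0.5 → max 4.8
II regrets: 4.4, 0.0, 1.8, 6.0, 0.0 → max 6.0
III regrets: 0.0, 3.2, 0.0, 0.7, 6.0 → max 6.0
Smallest max regret = 4.8 → I.
Row minima: I=-4.3, II=-4.6, III=-2.7
Best worst-case = -2.7 → III.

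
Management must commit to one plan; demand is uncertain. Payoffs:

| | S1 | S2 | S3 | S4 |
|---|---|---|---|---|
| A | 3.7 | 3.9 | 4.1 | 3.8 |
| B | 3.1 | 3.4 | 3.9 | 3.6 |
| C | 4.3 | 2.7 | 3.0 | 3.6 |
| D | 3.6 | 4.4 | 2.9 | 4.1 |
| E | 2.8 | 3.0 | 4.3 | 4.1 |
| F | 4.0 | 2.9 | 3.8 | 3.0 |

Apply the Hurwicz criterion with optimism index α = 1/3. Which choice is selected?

A

A: 1/3·4.1 + 2/3·3.7 = 23/6
B: 1/3·3.9 + 2/3·3.1 = 101/30
C: 1/3·4.3 + 2/3·2.7 = 97/30
D: 1/3·4.4 + 2/3·2.9 = 3.4
E: 1/3·4.3 + 2/3·2.8 = 3.3
F: 1/3·4.0 + 2/3·2.9 = 49/15
Highest Hurwicz score = 23/6 → A.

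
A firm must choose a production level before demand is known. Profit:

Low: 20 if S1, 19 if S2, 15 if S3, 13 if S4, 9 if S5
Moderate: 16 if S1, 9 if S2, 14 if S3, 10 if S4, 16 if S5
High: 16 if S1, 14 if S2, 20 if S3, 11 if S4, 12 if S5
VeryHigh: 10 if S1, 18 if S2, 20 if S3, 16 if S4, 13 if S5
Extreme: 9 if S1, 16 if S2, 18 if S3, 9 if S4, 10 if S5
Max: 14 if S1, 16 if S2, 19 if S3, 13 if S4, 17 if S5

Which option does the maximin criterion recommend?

Max

Row minima: Low=9, Moderate=9, High=11, VeryHigh=10, Extreme=9, Max=13
Best worst-case = 13 → Max.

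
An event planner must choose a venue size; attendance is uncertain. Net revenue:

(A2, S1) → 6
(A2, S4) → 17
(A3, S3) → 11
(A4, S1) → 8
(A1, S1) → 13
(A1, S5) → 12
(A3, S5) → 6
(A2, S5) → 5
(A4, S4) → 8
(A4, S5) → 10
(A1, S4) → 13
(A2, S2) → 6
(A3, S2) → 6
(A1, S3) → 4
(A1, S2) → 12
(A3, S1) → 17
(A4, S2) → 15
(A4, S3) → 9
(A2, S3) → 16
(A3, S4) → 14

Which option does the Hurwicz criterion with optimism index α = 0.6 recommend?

A1: 0.6·13 + 0.4·4 = 9.4
A2: 0.6·17 + 0.4·5 = 12.2
A3: 0.6·17 + 0.4·6 = 12.6
A4: 0.6·15 + 0.4·8 = 12.2
Highest Hurwicz score = 12.6 → A3.

A3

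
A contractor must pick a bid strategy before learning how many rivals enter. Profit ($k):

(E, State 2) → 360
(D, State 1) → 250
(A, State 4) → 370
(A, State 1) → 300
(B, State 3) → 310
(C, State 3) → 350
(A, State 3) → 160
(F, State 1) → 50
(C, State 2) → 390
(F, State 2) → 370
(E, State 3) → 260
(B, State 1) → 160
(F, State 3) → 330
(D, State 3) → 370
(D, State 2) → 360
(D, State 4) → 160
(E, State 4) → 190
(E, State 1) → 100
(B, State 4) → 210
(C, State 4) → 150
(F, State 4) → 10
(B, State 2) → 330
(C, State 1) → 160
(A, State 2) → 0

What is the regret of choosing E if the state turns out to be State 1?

Best payoff under State 1 is 300.
Regret = 300 − 100 = 200.

200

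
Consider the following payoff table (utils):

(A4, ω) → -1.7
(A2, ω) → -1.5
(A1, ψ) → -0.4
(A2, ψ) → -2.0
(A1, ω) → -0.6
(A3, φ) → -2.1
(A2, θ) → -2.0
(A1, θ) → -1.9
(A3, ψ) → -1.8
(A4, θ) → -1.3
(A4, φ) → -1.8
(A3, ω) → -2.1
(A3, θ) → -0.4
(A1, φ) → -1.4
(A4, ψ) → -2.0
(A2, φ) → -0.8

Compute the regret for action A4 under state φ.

Best payoff under φ is -0.8.
Regret = -0.8 − (-1.8) = 1.0.

1.0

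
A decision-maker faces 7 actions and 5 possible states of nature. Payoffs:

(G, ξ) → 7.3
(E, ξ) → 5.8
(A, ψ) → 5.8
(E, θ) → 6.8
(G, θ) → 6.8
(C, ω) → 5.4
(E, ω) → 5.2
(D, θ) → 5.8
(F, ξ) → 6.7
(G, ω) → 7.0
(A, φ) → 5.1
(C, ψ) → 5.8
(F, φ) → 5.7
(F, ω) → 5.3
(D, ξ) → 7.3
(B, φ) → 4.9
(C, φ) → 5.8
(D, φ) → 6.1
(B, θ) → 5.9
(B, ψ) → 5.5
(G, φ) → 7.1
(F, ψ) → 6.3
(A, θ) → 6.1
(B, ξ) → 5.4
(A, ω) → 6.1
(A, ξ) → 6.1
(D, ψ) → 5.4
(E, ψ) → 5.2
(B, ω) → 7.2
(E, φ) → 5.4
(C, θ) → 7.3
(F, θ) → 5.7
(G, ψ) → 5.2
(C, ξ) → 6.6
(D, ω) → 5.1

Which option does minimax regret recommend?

G

Column bests: θ=7.3, φ=7.1, ψ=6.3, ω=7.2, ξ=7.3.
A regrets: 1.2, 2.0, 0.5, 1.1, 1.2 → max 2.0
B regrets: 1.4, 2.2, 0.8, 0.0, 1.9 → max 2.2
C regrets: 0.0, 1.3, 0.5, 1.8, 0.7 → max 1.8
D regrets: 1.5, 1.0, 0.9, 2.1, 0.0 → max 2.1
E regrets: 0.5, 1.7, 1.1, 2.0, 1.5 → max 2.0
F regrets: 1.6, 1.4, 0.0, 1.9, 0.6 → max 1.9
G regrets: 0.5, 0.0, 1.1, 0.2, 0.0 → max 1.1
Smallest max regret = 1.1 → G.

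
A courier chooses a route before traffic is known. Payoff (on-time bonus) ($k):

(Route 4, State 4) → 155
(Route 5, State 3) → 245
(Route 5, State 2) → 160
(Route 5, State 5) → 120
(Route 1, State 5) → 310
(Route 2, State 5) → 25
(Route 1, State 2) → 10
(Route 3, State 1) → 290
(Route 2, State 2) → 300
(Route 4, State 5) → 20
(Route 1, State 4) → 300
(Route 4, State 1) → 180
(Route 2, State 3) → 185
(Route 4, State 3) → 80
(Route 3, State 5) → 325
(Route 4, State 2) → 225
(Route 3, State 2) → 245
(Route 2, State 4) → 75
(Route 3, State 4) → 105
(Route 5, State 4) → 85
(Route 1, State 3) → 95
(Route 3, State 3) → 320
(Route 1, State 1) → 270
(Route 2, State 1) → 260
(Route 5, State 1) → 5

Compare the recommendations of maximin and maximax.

maximin → Route 3; maximax → Route 3 (agree)

Row minima: Route 1=10, Route 2=25, Route 3=105, Route 4=20, Route 5=5
Best worst-case = 105 → Route 3.
Row maxima: Route 1=310, Route 2=300, Route 3=325, Route 4=225, Route 5=245
Best best-case = 325 → Route 3.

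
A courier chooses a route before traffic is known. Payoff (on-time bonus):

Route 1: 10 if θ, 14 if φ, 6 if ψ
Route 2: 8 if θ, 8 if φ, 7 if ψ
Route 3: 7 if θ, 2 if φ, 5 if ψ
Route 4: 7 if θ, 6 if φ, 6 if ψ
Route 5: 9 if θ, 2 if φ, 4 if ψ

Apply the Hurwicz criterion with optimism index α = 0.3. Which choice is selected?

Route 1

Route 1: 0.3·14 + 0.7·6 = 8.4
Route 2: 0.3·8 + 0.7·7 = 7.3
Route 3: 0.3·7 + 0.7·2 = 3.5
Route 4: 0.3·7 + 0.7·6 = 6.3
Route 5: 0.3·9 + 0.7·2 = 4.1
Highest Hurwicz score = 8.4 → Route 1.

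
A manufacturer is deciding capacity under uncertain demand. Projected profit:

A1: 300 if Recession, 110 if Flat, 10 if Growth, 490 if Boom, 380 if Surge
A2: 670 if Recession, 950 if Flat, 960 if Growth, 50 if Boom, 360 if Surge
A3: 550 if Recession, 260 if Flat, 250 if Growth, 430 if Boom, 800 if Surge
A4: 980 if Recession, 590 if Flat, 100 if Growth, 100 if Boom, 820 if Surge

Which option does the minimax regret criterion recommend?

Column bests: Recession=980, Flat=950, Growth=960, Boom=490, Surge=820.
A1 regrets: 680, 840, 950, 0, 440 → max 950
A2 regrets: 310, 0, 0, 440, 460 → max 460
A3 regrets: 430, 690, 710, 60, 20 → max 710
A4 regrets: 0, 360, 860, 390, 0 → max 860
Smallest max regret = 460 → A2.

A2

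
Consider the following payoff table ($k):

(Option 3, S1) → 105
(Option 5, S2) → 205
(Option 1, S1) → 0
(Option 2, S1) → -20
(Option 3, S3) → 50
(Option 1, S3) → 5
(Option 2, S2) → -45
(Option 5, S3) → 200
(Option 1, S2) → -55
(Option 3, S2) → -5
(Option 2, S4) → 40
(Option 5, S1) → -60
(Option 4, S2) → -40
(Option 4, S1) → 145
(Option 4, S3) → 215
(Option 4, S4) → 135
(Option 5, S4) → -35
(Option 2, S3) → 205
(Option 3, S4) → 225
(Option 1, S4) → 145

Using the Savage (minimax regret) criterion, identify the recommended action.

Option 3

Column bests: S1=145, S2=205, S3=215, S4=225.
Option 1 regrets: 145, 260, 210, 80 → max 260
Option 2 regrets: 165, 250, 10, 185 → max 250
Option 3 regrets: 40, 210, 165, 0 → max 210
Option 4 regrets: 0, 245, 0, 90 → max 245
Option 5 regrets: 205, 0, 15, 260 → max 260
Smallest max regret = 210 → Option 3.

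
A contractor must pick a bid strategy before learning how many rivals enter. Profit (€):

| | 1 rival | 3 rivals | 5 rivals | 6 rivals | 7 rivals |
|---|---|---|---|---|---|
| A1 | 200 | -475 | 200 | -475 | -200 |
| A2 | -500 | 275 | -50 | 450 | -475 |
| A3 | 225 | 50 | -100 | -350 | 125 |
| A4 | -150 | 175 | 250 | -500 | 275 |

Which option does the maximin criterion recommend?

Row minima: A1=-475, A2=-500, A3=-350, A4=-500
Best worst-case = -350 → A3.

A3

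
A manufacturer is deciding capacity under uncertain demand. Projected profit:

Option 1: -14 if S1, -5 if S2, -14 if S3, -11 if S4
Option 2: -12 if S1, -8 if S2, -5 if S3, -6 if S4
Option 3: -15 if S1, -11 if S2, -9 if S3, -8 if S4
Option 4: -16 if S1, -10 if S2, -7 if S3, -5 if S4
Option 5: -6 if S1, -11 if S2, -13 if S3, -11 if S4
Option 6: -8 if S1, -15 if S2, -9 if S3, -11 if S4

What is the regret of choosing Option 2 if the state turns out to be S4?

Best payoff under S4 is -5.
Regret = -5 − (-6) = 1.

1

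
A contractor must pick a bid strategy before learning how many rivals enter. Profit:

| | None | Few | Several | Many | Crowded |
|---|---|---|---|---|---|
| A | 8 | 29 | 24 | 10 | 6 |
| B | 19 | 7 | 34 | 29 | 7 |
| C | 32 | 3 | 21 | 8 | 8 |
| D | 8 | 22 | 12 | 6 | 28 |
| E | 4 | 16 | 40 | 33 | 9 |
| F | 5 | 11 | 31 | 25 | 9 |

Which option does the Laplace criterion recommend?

E

Row averages: A=15.4, B=19.2, C=14.4, D=15.2, E=20.4, F=16.2
Highest average = 20.4 → E.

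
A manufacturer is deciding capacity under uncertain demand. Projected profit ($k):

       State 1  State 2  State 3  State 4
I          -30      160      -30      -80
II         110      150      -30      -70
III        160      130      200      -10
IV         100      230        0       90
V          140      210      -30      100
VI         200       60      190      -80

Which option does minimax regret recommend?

Column bests: State 1=200, State 2=230, State 3=200, State 4=100.
I regrets: 230, 70, 230, 180 → max 230
II regrets: 90, 80, 230, 170 → max 230
III regrets: 40, 100, 0, 110 → max 110
IV regrets: 100, 0, 200, 10 → max 200
V regrets: 60, 20, 230, 0 → max 230
VI regrets: 0, 170, 10, 180 → max 180
Smallest max regret = 110 → III.

III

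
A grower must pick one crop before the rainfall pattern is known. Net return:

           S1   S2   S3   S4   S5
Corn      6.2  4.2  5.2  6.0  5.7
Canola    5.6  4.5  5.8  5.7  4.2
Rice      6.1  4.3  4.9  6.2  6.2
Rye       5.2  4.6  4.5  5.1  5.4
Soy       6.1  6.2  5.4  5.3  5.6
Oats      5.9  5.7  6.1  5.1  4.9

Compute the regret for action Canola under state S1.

0.6

Best payoff under S1 is 6.2.
Regret = 6.2 − 5.6 = 0.6.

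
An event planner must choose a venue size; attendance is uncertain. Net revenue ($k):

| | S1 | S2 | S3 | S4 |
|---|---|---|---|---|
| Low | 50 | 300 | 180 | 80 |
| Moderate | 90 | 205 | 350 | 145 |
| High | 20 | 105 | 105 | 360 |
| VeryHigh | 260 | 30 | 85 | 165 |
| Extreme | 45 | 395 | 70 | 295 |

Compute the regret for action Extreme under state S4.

Best payoff under S4 is 360.
Regret = 360 − 295 = 65.

65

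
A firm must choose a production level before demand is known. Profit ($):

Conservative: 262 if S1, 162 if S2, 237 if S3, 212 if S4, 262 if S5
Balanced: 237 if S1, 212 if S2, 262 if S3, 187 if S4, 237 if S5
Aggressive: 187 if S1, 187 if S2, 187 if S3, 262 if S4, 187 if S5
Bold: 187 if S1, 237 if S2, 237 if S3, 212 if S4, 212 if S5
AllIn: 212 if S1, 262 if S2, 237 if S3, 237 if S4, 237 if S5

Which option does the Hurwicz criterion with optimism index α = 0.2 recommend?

AllIn

Conservative: 0.2·262 + 0.8·162 = 182
Balanced: 0.2·262 + 0.8·187 = 202
Aggressive: 0.2·262 + 0.8·187 = 202
Bold: 0.2·237 + 0.8·187 = 197
AllIn: 0.2·262 + 0.8·212 = 222
Highest Hurwicz score = 222 → AllIn.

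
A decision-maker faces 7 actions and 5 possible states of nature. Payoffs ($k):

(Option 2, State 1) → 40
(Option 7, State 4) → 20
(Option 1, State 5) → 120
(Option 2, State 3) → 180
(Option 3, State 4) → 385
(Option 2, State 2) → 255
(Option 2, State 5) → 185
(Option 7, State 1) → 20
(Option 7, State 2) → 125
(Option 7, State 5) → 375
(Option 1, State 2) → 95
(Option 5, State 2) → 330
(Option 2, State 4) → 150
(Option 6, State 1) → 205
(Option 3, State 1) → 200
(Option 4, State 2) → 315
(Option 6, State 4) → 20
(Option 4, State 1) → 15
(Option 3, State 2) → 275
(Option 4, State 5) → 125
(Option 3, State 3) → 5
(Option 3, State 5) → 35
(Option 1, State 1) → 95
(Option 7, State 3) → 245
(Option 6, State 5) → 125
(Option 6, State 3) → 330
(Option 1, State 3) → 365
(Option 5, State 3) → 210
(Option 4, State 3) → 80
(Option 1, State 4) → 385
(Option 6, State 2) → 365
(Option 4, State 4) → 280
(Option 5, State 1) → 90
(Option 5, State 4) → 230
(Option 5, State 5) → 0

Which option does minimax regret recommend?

Column bests: State 1=205, State 2=365, State 3=365, State 4=385, State 5=375.
Option 1 regrets: 110, 270, 0, 0, 255 → max 270
Option 2 regrets: 165, 110, 185, 235, 190 → max 235
Option 3 regrets: 5, 90, 360, 0, 340 → max 360
Option 4 regrets: 190, 50, 285, 105, 250 → max 285
Option 5 regrets: 115, 35, 155, 155, 375 → max 375
Option 6 regrets: 0, 0, 35, 365, 250 → max 365
Option 7 regrets: 185, 240, 120, 365, 0 → max 365
Smallest max regret = 235 → Option 2.

Option 2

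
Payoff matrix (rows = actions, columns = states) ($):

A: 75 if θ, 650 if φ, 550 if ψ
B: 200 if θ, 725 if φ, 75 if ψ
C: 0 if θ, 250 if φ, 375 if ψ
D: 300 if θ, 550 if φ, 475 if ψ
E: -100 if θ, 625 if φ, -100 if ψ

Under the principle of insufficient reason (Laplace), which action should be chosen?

D

Row averages: A=425, B=1000/3, C=625/3, D=1325/3, E=425/3
Highest average = 1325/3 → D.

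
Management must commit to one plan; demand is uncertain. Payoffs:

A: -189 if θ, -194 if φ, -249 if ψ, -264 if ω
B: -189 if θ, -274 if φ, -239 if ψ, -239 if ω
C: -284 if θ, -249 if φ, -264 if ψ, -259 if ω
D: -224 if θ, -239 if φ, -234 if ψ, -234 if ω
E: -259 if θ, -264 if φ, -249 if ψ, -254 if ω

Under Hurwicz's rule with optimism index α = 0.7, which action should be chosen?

A

A: 0.7·(-189) + 0.3·(-264) = -211.5
B: 0.7·(-189) + 0.3·(-274) = -214.5
C: 0.7·(-249) + 0.3·(-284) = -259.5
D: 0.7·(-224) + 0.3·(-239) = -228.5
E: 0.7·(-249) + 0.3·(-264) = -253.5
Highest Hurwicz score = -211.5 → A.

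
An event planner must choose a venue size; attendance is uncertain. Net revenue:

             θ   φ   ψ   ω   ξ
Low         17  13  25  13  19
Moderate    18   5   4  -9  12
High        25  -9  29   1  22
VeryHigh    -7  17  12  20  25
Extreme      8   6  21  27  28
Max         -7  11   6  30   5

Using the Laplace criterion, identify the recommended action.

Row averages: Low=17.4, Moderate=6, High=13.6, VeryHigh=13.4, Extreme=18, Max=9
Highest average = 18 → Extreme.

Extreme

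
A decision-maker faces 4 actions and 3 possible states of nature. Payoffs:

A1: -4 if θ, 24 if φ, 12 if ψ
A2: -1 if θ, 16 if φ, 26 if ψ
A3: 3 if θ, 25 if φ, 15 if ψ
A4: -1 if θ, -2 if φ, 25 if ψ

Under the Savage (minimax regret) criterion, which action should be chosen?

Column bests: θ=3, φ=25, ψ=26.
A1 regrets: 7, 1, 14 → max 14
A2 regrets: 4, 9, 0 → max 9
A3 regrets: 0, 0, 11 → max 11
A4 regrets: 4, 27, 1 → max 27
Smallest max regret = 9 → A2.

A2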